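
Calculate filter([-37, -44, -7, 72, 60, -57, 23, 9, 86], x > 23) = [72, 60, 86]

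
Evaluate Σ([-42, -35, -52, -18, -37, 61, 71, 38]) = -14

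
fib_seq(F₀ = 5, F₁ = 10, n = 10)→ F_2 = F_1 + F_0 = 15
F_3 = F_2 + F_1 = 25
F_4 = F_3 + F_2 = 40
...
= [5, 10, 15, 25, 40, 65, 105, 170, 275, 445]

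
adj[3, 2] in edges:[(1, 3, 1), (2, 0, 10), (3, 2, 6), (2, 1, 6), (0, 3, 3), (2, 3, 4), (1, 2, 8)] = 6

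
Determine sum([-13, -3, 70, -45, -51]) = (-13) + (-3) + 70 + (-45) + (-51)
= -42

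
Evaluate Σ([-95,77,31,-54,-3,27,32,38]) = (-95) + 77 + 31 + (-54) + (-3) + 27 + 32 + 38
= 53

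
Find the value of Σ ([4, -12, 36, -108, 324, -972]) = -728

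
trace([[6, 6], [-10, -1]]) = diagonal: 6 + (-1)
= 5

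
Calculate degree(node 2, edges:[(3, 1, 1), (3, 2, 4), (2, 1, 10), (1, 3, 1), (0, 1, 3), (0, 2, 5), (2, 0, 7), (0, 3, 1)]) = 4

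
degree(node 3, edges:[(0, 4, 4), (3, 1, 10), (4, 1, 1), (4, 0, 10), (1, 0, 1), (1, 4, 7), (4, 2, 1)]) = incident: (3,1)
= 1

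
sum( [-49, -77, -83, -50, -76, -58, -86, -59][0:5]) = -335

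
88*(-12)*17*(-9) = 161568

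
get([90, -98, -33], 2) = -33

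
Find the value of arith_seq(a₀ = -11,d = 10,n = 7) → [-11, -1, 9, 19, 29, 39, 49]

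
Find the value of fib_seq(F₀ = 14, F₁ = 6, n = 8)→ [14, 6, 20, 26, 46, 72, 118, 190]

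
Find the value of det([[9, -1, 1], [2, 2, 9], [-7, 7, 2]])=-436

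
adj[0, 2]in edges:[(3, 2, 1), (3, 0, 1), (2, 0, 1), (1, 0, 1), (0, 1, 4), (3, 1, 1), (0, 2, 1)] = 1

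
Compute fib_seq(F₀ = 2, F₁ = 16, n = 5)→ [2, 16, 18, 34, 52]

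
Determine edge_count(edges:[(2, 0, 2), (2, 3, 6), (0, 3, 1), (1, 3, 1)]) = 4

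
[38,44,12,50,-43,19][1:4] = [44, 12, 50]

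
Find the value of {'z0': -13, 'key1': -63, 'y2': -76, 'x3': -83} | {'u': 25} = {'z0': -13, 'key1': -63, 'y2': -76, 'x3': -83, 'u': 25}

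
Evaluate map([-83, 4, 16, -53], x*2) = [-166, 8, 32, -106]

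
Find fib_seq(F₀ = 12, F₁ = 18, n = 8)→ [12, 18, 30, 48, 78, 126, 204, 330]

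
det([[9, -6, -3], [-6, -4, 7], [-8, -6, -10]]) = (1)*(9)*det([[-4, 7], [-6, -10]]) + (-1)*(-6)*det([[-6, 7], [-8, -10]]) + (1)*(-3)*det([[-6, -4], [-8, -6]])
= 738 + 696 + -12
= 1422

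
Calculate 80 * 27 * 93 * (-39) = -7834320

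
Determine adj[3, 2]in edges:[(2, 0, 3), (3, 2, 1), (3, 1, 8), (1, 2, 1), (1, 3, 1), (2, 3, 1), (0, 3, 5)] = 1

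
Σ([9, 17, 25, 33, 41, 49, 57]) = 231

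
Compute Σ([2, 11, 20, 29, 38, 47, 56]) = 2 + 11 + 20 + 29 + 38 + 47 + 56
= 203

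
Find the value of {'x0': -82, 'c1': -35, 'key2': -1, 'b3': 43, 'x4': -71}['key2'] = -1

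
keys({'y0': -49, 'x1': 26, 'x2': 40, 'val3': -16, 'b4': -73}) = ['y0', 'x1', 'x2', 'val3', 'b4']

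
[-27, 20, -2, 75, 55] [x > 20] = keep x where x > 20: -27✗, 20✗, -2✗, 75✓, 55✓
= [75, 55]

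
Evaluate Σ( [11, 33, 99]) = 11 + 33 + 99
= 143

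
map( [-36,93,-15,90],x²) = [1296, 8649, 225, 8100]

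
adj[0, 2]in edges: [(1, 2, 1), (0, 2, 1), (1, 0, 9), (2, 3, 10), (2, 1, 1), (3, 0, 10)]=1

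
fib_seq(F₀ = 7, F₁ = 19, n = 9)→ [7, 19, 26, 45, 71, 116, 187, 303, 490]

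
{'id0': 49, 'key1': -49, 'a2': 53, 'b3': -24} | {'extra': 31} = {'id0': 49, 'key1': -49, 'a2': 53, 'b3': -24, 'extra': 31}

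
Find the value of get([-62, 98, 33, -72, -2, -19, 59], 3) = -72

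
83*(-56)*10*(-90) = 4183200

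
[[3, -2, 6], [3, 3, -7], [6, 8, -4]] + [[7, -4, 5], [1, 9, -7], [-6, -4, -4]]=[[10, -6, 11], [4, 12, -14], [0, 4, -8]]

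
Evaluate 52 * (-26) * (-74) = 100048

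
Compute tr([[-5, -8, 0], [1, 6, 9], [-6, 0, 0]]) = 1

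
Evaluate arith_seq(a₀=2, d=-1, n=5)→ [2, 1, 0, -1, -2]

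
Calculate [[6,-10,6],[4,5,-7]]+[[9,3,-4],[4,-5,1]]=[[15, -7, 2], [8, 0, -6]]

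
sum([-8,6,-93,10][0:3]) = -95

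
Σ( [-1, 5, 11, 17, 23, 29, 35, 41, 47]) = 207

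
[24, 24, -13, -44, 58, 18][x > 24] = keep x where x > 24: 24✗, 24✗, -13✗, -44✗, 58✓, 18✗
= [58]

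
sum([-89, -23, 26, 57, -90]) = -119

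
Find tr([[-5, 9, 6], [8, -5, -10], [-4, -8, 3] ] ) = diagonal: (-5) + (-5) + 3
= -7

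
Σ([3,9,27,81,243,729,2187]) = 3279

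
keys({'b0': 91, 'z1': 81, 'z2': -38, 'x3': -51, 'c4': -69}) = ['b0', 'z1', 'z2', 'x3', 'c4']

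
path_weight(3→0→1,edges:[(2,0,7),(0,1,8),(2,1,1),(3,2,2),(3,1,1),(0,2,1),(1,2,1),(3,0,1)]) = w(3→0)=1 + w(0→1)=8
= 9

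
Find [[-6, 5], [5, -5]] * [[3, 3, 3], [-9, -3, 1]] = [[-63, -33, -13], [60, 30, 10]]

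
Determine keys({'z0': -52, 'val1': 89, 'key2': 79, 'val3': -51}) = ['z0', 'val1', 'key2', 'val3']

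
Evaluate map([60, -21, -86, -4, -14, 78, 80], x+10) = [70, -11, -76, 6, -4, 88, 90]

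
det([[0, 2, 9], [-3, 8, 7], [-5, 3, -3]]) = (1)*(0)*det([[8, 7], [3, -3]]) + (-1)*(2)*det([[-3, 7], [-5, -3]]) + (1)*(9)*det([[-3, 8], [-5, 3]])
= 0 + -88 + 279
= 191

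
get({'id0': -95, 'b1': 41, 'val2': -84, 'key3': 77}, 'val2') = -84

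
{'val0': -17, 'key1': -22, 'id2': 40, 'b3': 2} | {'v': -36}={'val0': -17, 'key1': -22, 'id2': 40, 'b3': 2, 'v': -36}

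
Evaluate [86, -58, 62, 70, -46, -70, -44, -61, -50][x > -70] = keep x where x > -70: 86✓, -58✓, 62✓, 70✓, -46✓, -70✗, -44✓, -61✓, -50✓
= [86, -58, 62, 70, -46, -44, -61, -50]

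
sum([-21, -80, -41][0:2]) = slice → [-21, -80]
(-21) + (-80)
= -101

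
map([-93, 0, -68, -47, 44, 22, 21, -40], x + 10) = -93+10=-83, 0+10=10, -68+10=-58, -47+10=-37, 44+10=54, 22+10=32, 21+10=31, -40+10=-30
= [-83, 10, -58, -37, 54, 32, 31, -30]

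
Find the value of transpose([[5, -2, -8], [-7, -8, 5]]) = [[5, -7], [-2, -8], [-8, 5]]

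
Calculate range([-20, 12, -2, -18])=32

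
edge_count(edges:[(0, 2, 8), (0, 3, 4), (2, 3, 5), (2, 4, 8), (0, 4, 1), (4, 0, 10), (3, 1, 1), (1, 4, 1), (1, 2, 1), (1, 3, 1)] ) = 10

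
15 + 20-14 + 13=34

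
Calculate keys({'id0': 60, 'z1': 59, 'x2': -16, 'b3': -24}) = ['id0', 'z1', 'x2', 'b3']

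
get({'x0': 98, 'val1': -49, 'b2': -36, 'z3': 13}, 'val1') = -49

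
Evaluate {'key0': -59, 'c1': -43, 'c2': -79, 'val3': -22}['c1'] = -43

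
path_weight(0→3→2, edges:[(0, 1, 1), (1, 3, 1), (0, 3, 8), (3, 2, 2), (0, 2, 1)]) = w(0→3)=8 + w(3→2)=2
= 10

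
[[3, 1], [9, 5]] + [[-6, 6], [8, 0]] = [[-3, 7], [17, 5]]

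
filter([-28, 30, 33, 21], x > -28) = keep x where x > -28: -28✗, 30✓, 33✓, 21✓
= [30, 33, 21]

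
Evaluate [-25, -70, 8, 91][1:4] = [-70, 8, 91]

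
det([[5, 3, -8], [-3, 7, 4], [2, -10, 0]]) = 96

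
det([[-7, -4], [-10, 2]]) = -54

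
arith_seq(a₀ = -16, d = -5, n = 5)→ a_0 = -16 + 0*-5 = -16
a_1 = -16 + 1*-5 = -21
a_2 = -16 + 2*-5 = -26
...
= [-16, -21, -26, -31, -36]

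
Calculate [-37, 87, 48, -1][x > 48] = keep x where x > 48: -37✗, 87✓, 48✗, -1✗
= [87]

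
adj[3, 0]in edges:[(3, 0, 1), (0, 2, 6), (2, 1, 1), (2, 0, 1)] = 1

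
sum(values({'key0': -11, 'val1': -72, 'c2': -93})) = -176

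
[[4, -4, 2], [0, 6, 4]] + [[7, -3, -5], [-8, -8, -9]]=[[11, -7, -3], [-8, -2, -5]]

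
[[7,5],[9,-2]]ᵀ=[[7, 9], [5, -2]]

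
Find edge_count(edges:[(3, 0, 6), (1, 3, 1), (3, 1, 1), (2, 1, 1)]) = 4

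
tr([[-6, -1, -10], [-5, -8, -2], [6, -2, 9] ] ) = diagonal: (-6) + (-8) + 9
= -5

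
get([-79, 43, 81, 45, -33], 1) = 43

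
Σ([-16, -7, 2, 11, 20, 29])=(-16) + (-7) + 2 + 11 + 20 + 29
= 39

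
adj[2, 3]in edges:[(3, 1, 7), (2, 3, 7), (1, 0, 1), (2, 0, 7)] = 7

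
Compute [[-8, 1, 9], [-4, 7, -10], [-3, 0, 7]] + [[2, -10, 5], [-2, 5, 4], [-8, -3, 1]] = [[-6, -9, 14], [-6, 12, -6], [-11, -3, 8]]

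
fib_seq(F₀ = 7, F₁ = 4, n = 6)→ [7, 4, 11, 15, 26, 41]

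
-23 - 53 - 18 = -94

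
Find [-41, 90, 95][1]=90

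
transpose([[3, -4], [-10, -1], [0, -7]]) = [[3, -10, 0], [-4, -1, -7]]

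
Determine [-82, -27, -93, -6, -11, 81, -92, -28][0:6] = [-82, -27, -93, -6, -11, 81]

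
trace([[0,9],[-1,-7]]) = -7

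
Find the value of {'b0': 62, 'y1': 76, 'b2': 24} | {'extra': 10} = {'b0': 62, 'y1': 76, 'b2': 24, 'extra': 10}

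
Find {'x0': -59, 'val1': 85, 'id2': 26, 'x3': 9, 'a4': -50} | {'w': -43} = {'x0': -59, 'val1': 85, 'id2': 26, 'x3': 9, 'a4': -50, 'w': -43}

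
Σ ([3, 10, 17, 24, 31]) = 85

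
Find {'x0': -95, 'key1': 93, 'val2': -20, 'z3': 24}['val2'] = -20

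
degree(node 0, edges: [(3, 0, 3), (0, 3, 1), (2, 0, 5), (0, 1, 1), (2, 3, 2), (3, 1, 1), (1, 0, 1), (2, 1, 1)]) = incident: (3,0), (0,3), (2,0), (0,1), (1,0)
= 5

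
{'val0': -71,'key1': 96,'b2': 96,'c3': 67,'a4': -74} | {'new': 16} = {'val0': -71, 'key1': 96, 'b2': 96, 'c3': 67, 'a4': -74, 'new': 16}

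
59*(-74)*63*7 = -1925406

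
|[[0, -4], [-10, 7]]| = (0)*(7) - (-4)*(-10)
= -40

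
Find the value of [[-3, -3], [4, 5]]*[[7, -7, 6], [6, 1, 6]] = C[0][0] = (-3)*(7) + (-3)*(6) = -39
C[0][1] = (-3)*(-7) + (-3)*(1) = 18
C[0][2] = (-3)*(6) + (-3)*(6) = -36
C[1][0] = (4)*(7) + (5)*(6) = 58
C[1][1] = (4)*(-7) + (5)*(1) = -23
C[1][2] = (4)*(6) + (5)*(6) = 54
= [[-39, 18, -36], [58, -23, 54]]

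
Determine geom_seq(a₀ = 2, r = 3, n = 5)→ a_0 = 2*3^0 = 2
a_1 = 2*3^1 = 6
a_2 = 2*3^2 = 18
...
= [2, 6, 18, 54, 162]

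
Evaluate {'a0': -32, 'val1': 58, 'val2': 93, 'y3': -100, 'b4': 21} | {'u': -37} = {'a0': -32, 'val1': 58, 'val2': 93, 'y3': -100, 'b4': 21, 'u': -37}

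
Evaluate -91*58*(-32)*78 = 13173888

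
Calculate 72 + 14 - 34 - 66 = -14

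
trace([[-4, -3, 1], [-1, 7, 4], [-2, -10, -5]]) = diagonal: (-4) + 7 + (-5)
= -2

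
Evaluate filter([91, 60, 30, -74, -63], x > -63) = keep x where x > -63: 91✓, 60✓, 30✓, -74✗, -63✗
= [91, 60, 30]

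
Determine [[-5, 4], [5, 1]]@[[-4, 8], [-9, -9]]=[[-16, -76], [-29, 31]]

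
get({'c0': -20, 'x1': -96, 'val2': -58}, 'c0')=-20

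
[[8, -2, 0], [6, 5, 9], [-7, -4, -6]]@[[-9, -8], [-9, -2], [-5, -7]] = [[-54, -60], [-144, -121], [129, 106]]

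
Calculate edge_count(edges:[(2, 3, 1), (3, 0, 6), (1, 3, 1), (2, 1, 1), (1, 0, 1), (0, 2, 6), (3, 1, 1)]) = 7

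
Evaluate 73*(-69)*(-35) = 176295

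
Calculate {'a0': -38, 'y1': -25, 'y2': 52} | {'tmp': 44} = {'a0': -38, 'y1': -25, 'y2': 52, 'tmp': 44}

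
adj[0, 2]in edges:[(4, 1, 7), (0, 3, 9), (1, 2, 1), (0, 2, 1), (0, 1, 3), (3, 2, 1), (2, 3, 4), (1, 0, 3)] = 1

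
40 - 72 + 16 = -16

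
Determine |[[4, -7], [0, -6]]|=-24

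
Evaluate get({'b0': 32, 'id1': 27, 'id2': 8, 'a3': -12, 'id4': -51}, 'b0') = 32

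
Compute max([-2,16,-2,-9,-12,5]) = 16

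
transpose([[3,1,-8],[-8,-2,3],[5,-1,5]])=[[3, -8, 5], [1, -2, -1], [-8, 3, 5]]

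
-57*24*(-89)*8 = 974016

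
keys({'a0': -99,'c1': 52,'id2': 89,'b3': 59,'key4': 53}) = ['a0', 'c1', 'id2', 'b3', 'key4']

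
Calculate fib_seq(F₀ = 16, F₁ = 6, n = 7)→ [16, 6, 22, 28, 50, 78, 128]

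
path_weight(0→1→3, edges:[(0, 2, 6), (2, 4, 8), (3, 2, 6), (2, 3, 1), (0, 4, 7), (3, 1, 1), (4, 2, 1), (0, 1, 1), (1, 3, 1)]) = 2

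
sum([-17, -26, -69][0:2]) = -43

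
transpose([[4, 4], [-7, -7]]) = [[4, -7], [4, -7]]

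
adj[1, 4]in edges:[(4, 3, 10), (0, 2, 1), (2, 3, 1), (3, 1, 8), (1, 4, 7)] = 7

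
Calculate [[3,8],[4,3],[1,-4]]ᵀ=[[3, 4, 1], [8, 3, -4]]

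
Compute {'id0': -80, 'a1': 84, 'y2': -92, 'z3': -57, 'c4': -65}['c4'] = -65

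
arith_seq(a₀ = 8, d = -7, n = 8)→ [8, 1, -6, -13, -20, -27, -34, -41]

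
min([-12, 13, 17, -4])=-12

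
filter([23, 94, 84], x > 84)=[94]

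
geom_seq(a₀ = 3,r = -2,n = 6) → a_0 = 3*(-2)^0 = 3
a_1 = 3*(-2)^1 = -6
a_2 = 3*(-2)^2 = 12
...
= [3, -6, 12, -24, 48, -96]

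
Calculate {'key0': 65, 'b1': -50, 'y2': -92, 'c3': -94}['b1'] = -50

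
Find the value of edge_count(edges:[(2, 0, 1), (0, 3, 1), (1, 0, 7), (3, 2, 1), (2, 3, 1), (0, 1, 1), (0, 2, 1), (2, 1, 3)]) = 8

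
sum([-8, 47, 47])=(-8) + 47 + 47
= 86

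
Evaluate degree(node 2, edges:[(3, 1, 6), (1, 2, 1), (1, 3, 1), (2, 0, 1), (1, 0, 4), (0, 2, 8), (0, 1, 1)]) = incident: (1,2), (2,0), (0,2)
= 3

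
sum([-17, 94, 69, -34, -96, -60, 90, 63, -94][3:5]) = slice → [-34, -96]
(-34) + (-96)
= -130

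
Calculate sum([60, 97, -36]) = 60 + 97 + (-36)
= 121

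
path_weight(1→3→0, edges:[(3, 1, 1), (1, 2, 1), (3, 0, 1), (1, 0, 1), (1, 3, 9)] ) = 10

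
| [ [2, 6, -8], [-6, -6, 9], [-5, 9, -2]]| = (1)*(2)*det([[-6, 9], [9, -2]]) + (-1)*(6)*det([[-6, 9], [-5, -2]]) + (1)*(-8)*det([[-6, -6], [-5, 9]])
= -138 + -342 + 672
= 192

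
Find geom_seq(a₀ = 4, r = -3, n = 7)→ a_0 = 4*(-3)^0 = 4
a_1 = 4*(-3)^1 = -12
a_2 = 4*(-3)^2 = 36
...
= [4, -12, 36, -108, 324, -972, 2916]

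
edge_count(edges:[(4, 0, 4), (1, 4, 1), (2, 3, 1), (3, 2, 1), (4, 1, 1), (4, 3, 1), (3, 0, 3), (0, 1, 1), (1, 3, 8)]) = 9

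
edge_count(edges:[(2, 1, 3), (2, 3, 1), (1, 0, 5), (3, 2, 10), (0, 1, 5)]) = 5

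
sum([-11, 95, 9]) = (-11) + 95 + 9
= 93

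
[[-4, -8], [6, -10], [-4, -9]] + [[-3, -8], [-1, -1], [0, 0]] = [[-7, -16], [5, -11], [-4, -9]]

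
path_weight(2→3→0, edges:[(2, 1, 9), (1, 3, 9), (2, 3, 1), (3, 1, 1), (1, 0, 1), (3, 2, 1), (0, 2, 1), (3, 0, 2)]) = 3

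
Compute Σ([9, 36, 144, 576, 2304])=9 + 36 + 144 + 576 + 2304
= 3069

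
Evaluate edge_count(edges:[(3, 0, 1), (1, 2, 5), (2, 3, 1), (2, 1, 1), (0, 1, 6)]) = 5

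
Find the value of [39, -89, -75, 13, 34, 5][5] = 5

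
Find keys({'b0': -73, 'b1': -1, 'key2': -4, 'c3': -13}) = ['b0', 'b1', 'key2', 'c3']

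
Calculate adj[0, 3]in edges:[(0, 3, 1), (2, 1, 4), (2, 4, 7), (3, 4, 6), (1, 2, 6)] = 1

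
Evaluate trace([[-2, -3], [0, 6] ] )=diagonal: (-2) + 6
= 4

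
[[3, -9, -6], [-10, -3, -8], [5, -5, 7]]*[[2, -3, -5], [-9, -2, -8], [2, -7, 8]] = [[75, 51, 9], [-9, 92, 10], [69, -54, 71]]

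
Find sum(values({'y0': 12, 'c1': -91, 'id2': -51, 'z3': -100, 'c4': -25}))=12 + (-91) + (-51) + (-100) + (-25)
= -255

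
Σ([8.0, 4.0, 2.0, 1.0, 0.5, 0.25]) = 8.0 + 4.0 + 2.0 + 1.0 + 0.5 + 0.25
= 15.75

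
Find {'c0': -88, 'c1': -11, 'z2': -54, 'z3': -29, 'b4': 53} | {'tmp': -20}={'c0': -88, 'c1': -11, 'z2': -54, 'z3': -29, 'b4': 53, 'tmp': -20}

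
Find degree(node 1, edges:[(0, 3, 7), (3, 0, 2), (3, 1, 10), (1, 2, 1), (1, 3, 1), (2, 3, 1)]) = 3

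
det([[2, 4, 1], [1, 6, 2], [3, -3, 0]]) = 15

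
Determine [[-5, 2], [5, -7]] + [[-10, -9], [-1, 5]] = [[-15, -7], [4, -2]]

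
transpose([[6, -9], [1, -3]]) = [[6, 1], [-9, -3]]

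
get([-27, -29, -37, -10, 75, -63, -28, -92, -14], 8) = -14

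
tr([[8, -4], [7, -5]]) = 3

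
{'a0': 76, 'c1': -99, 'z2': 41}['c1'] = -99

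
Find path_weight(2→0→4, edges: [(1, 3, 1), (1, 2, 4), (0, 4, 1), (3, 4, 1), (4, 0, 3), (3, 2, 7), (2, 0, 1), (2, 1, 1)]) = 2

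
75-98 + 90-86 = -19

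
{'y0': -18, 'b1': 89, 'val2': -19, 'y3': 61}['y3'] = 61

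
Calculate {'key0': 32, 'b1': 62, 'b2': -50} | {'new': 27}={'key0': 32, 'b1': 62, 'b2': -50, 'new': 27}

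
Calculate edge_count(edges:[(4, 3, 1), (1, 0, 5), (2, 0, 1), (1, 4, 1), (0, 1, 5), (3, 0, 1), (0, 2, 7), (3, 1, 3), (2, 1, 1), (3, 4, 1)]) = 10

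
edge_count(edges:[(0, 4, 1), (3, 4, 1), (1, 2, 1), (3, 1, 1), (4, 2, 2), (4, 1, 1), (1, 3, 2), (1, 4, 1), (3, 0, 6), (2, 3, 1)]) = 10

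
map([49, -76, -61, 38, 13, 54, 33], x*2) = 49*2=98, -76*2=-152, -61*2=-122, 38*2=76, 13*2=26, 54*2=108, 33*2=66
= [98, -152, -122, 76, 26, 108, 66]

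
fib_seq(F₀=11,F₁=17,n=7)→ F_2 = F_1 + F_0 = 28
F_3 = F_2 + F_1 = 45
F_4 = F_3 + F_2 = 73
...
= [11, 17, 28, 45, 73, 118, 191]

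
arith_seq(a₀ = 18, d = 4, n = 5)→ [18, 22, 26, 30, 34]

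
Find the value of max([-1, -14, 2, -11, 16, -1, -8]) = 16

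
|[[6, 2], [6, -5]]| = -42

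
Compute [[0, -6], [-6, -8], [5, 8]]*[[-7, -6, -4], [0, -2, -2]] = C[0][0] = (0)*(-7) + (-6)*(0) = 0
C[0][1] = (0)*(-6) + (-6)*(-2) = 12
C[0][2] = (0)*(-4) + (-6)*(-2) = 12
C[1][0] = (-6)*(-7) + (-8)*(0) = 42
C[1][1] = (-6)*(-6) + (-8)*(-2) = 52
C[1][2] = (-6)*(-4) + (-8)*(-2) = 40
... (3 more cells)
= [[0, 12, 12], [42, 52, 40], [-35, -46, -36]]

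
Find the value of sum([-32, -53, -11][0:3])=-96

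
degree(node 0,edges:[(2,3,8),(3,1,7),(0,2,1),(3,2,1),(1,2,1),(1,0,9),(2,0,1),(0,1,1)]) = 4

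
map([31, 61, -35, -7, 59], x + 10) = [41, 71, -25, 3, 69]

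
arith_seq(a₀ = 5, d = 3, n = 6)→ a_0 = 5 + 0*3 = 5
a_1 = 5 + 1*3 = 8
a_2 = 5 + 2*3 = 11
...
= [5, 8, 11, 14, 17, 20]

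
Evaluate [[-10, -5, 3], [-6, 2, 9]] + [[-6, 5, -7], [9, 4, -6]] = [[-16, 0, -4], [3, 6, 3]]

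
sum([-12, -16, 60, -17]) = 15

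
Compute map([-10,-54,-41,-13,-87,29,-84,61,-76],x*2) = [-20, -108, -82, -26, -174, 58, -168, 122, -152]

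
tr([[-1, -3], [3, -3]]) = diagonal: (-1) + (-3)
= -4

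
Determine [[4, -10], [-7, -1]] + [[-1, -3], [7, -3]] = [[3, -13], [0, -4]]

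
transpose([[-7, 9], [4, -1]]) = [[-7, 4], [9, -1]]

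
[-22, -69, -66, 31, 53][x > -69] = keep x where x > -69: -22✓, -69✗, -66✓, 31✓, 53✓
= [-22, -66, 31, 53]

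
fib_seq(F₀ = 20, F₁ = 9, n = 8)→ [20, 9, 29, 38, 67, 105, 172, 277]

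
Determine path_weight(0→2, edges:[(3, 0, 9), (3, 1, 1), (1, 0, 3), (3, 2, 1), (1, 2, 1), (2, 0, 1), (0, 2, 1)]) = w(0→2)=1
= 1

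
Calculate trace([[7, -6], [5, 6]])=diagonal: 7 + 6
= 13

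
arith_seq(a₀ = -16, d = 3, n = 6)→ a_0 = -16 + 0*3 = -16
a_1 = -16 + 1*3 = -13
a_2 = -16 + 2*3 = -10
...
= [-16, -13, -10, -7, -4, -1]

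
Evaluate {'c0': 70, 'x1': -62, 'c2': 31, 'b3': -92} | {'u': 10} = {'c0': 70, 'x1': -62, 'c2': 31, 'b3': -92, 'u': 10}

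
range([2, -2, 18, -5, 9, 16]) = 23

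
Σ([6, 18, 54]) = 6 + 18 + 54
= 78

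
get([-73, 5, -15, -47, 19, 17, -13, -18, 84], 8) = 84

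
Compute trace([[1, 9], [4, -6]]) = diagonal: 1 + (-6)
= -5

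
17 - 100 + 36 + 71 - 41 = -17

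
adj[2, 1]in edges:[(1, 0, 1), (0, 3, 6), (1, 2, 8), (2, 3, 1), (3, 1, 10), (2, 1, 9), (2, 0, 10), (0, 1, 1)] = 9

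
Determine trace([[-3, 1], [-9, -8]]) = diagonal: (-3) + (-8)
= -11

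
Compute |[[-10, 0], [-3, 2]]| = -20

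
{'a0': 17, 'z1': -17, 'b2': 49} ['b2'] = 49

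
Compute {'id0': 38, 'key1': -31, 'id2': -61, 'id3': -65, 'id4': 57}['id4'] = 57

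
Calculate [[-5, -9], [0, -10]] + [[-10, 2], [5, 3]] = [[-15, -7], [5, -7]]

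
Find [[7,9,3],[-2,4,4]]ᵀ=[[7, -2], [9, 4], [3, 4]]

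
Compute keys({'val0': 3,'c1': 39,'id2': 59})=['val0', 'c1', 'id2']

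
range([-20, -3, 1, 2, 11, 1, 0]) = 31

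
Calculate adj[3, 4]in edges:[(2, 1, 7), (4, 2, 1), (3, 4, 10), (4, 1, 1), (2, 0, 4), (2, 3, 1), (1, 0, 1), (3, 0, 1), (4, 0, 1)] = 10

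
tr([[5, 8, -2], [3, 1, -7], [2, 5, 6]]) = 12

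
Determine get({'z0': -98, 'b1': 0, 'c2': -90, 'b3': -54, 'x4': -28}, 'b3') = -54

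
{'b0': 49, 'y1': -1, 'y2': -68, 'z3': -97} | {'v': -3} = {'b0': 49, 'y1': -1, 'y2': -68, 'z3': -97, 'v': -3}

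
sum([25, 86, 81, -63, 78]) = 25 + 86 + 81 + (-63) + 78
= 207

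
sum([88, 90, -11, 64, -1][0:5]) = slice → [88, 90, -11, 64, -1]
88 + 90 + (-11) + 64 + (-1)
= 230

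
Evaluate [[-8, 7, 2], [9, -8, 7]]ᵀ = [[-8, 9], [7, -8], [2, 7]]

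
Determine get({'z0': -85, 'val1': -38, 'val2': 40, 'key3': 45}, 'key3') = 45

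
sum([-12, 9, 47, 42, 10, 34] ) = 130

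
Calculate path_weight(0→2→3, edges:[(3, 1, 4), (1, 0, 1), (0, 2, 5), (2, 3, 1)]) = 6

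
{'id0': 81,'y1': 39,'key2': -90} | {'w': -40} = {'id0': 81, 'y1': 39, 'key2': -90, 'w': -40}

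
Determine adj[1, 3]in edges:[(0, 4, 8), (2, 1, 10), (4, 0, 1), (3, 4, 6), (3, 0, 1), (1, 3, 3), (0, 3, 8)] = 3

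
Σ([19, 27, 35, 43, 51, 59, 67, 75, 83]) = 19 + 27 + 35 + 43 + 51 + 59 + 67 + 75 + 83
= 459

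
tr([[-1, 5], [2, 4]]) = diagonal: (-1) + 4
= 3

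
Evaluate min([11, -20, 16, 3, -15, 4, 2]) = -20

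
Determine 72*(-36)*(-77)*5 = 997920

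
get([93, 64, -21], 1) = 64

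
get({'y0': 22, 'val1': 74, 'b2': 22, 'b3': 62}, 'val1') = 74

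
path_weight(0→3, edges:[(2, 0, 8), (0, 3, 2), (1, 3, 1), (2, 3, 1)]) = 2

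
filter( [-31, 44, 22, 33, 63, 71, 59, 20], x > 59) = keep x where x > 59: -31✗, 44✗, 22✗, 33✗, 63✓, 71✓, 59✗, 20✗
= [63, 71]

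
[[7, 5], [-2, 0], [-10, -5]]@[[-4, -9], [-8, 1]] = [[-68, -58], [8, 18], [80, 85]]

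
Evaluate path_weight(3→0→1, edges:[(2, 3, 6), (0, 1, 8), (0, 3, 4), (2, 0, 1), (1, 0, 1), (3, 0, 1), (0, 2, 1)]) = w(3→0)=1 + w(0→1)=8
= 9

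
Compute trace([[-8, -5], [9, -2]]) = diagonal: (-8) + (-2)
= -10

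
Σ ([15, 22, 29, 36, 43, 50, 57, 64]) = 316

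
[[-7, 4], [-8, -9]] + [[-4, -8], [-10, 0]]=[[-11, -4], [-18, -9]]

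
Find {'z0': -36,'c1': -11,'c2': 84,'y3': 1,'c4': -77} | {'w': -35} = {'z0': -36, 'c1': -11, 'c2': 84, 'y3': 1, 'c4': -77, 'w': -35}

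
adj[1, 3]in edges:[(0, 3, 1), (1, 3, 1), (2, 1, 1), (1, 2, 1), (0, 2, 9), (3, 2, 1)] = 1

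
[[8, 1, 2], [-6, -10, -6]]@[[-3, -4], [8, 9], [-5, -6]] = C[0][0] = (8)*(-3) + (1)*(8) + (2)*(-5) = -26
C[0][1] = (8)*(-4) + (1)*(9) + (2)*(-6) = -35
C[1][0] = (-6)*(-3) + (-10)*(8) + (-6)*(-5) = -32
C[1][1] = (-6)*(-4) + (-10)*(9) + (-6)*(-6) = -30
= [[-26, -35], [-32, -30]]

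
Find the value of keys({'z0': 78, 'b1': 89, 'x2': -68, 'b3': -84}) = ['z0', 'b1', 'x2', 'b3']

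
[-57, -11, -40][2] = -40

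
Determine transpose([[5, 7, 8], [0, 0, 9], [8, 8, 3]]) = [[5, 0, 8], [7, 0, 8], [8, 9, 3]]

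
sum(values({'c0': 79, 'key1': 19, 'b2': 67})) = 165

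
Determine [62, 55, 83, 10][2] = 83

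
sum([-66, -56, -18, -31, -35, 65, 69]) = (-66) + (-56) + (-18) + (-31) + (-35) + 65 + 69
= -72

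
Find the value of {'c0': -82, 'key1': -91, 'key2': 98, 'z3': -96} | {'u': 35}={'c0': -82, 'key1': -91, 'key2': 98, 'z3': -96, 'u': 35}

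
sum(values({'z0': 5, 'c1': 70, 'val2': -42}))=5 + 70 + (-42)
= 33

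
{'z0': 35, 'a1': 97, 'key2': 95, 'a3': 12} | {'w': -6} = {'z0': 35, 'a1': 97, 'key2': 95, 'a3': 12, 'w': -6}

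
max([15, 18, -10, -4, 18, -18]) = 18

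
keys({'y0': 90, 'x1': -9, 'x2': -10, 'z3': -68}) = ['y0', 'x1', 'x2', 'z3']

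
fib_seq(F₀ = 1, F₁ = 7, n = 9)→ [1, 7, 8, 15, 23, 38, 61, 99, 160]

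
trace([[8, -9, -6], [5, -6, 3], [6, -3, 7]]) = 9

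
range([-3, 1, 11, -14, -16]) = 27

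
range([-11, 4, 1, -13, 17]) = 30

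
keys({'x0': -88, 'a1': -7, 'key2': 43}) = ['x0', 'a1', 'key2']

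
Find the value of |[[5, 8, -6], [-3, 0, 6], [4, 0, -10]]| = (1)*(5)*det([[0, 6], [0, -10]]) + (-1)*(8)*det([[-3, 6], [4, -10]]) + (1)*(-6)*det([[-3, 0], [4, 0]])
= 0 + -48 + 0
= -48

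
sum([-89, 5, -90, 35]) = -139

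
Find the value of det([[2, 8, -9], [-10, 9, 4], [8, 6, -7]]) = (1)*(2)*det([[9, 4], [6, -7]]) + (-1)*(8)*det([[-10, 4], [8, -7]]) + (1)*(-9)*det([[-10, 9], [8, 6]])
= -174 + -304 + 1188
= 710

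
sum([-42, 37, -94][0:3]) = slice → [-42, 37, -94]
(-42) + 37 + (-94)
= -99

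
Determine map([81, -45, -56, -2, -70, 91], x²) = [6561, 2025, 3136, 4, 4900, 8281]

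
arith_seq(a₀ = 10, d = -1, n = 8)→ a_0 = 10 + 0*-1 = 10
a_1 = 10 + 1*-1 = 9
a_2 = 10 + 2*-1 = 8
...
= [10, 9, 8, 7, 6, 5, 4, 3]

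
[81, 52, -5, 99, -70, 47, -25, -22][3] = 99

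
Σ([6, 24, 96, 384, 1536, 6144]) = 8190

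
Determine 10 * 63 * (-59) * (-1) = 37170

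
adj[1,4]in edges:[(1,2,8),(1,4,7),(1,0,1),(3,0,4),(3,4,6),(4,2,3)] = 7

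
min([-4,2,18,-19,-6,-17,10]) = -19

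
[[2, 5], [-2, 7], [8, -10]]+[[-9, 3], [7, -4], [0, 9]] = [[-7, 8], [5, 3], [8, -1]]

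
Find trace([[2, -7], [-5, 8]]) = diagonal: 2 + 8
= 10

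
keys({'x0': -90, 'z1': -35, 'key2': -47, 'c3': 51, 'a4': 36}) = ['x0', 'z1', 'key2', 'c3', 'a4']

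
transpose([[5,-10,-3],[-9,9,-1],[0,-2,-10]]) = [[5, -9, 0], [-10, 9, -2], [-3, -1, -10]]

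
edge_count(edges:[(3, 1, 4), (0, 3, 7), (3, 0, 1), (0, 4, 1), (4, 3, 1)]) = 5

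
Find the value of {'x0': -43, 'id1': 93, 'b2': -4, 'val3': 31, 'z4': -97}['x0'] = -43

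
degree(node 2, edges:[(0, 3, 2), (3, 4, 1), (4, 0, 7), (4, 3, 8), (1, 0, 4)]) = 0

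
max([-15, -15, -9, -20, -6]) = -6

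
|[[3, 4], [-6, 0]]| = (3)*(0) - (4)*(-6)
= 24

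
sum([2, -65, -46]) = 2 + (-65) + (-46)
= -109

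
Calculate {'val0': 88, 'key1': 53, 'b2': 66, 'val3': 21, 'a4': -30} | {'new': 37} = {'val0': 88, 'key1': 53, 'b2': 66, 'val3': 21, 'a4': -30, 'new': 37}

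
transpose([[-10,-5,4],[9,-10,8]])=[[-10, 9], [-5, -10], [4, 8]]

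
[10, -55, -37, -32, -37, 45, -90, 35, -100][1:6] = [-55, -37, -32, -37, 45]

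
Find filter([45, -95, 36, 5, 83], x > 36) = [45, 83]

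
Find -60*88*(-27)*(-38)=-5417280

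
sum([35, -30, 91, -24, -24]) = 35 + (-30) + 91 + (-24) + (-24)
= 48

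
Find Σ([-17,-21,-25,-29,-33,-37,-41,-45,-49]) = (-17) + (-21) + (-25) + (-29) + (-33) + (-37) + (-41) + (-45) + (-49)
= -297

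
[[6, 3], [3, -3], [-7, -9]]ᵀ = [[6, 3, -7], [3, -3, -9]]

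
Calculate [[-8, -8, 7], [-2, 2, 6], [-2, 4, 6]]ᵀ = [[-8, -2, -2], [-8, 2, 4], [7, 6, 6]]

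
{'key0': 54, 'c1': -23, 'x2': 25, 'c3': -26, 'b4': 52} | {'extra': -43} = {'key0': 54, 'c1': -23, 'x2': 25, 'c3': -26, 'b4': 52, 'extra': -43}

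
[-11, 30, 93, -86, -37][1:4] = [30, 93, -86]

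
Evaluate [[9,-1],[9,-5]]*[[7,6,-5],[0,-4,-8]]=C[0][0] = (9)*(7) + (-1)*(0) = 63
C[0][1] = (9)*(6) + (-1)*(-4) = 58
C[0][2] = (9)*(-5) + (-1)*(-8) = -37
C[1][0] = (9)*(7) + (-5)*(0) = 63
C[1][1] = (9)*(6) + (-5)*(-4) = 74
C[1][2] = (9)*(-5) + (-5)*(-8) = -5
= [[63, 58, -37], [63, 74, -5]]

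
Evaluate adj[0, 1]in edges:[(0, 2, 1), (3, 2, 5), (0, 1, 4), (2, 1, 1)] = 4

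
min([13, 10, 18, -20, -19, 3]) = -20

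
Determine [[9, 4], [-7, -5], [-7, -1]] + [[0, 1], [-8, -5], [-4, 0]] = [[9, 5], [-15, -10], [-11, -1]]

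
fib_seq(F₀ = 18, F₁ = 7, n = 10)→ F_2 = F_1 + F_0 = 25
F_3 = F_2 + F_1 = 32
F_4 = F_3 + F_2 = 57
...
= [18, 7, 25, 32, 57, 89, 146, 235, 381, 616]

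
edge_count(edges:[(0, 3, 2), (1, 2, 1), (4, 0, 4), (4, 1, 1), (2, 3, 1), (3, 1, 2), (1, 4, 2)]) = 7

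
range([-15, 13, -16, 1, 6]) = 29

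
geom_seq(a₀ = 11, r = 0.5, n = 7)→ [11.0, 5.5, 2.75, 1.375, 0.6875, 0.34375, 0.171875]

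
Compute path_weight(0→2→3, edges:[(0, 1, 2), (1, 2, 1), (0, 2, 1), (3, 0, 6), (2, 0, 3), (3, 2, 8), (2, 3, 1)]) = w(0→2)=1 + w(2→3)=1
= 2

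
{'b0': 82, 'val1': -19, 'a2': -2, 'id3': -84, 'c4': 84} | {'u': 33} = {'b0': 82, 'val1': -19, 'a2': -2, 'id3': -84, 'c4': 84, 'u': 33}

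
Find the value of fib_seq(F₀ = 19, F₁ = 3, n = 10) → [19, 3, 22, 25, 47, 72, 119, 191, 310, 501]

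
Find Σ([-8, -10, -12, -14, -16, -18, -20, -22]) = (-8) + (-10) + (-12) + (-14) + (-16) + (-18) + (-20) + (-22)
= -120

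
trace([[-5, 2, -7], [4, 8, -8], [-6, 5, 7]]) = diagonal: (-5) + 8 + 7
= 10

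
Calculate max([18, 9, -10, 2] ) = 18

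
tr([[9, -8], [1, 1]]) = 10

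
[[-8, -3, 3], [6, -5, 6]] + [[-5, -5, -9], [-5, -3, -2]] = [[-13, -8, -6], [1, -8, 4]]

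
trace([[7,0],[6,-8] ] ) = diagonal: 7 + (-8)
= -1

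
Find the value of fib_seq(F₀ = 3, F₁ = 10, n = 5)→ [3, 10, 13, 23, 36]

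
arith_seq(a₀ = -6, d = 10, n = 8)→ a_0 = -6 + 0*10 = -6
a_1 = -6 + 1*10 = 4
a_2 = -6 + 2*10 = 14
...
= [-6, 4, 14, 24, 34, 44, 54, 64]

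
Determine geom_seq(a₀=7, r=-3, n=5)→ [7, -21, 63, -189, 567]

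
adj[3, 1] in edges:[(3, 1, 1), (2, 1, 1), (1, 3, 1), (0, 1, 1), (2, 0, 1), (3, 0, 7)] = 1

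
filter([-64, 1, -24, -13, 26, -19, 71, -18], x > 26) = keep x where x > 26: -64✗, 1✗, -24✗, -13✗, 26✗, -19✗, 71✓, -18✗
= [71]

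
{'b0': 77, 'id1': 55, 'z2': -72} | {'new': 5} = {'b0': 77, 'id1': 55, 'z2': -72, 'new': 5}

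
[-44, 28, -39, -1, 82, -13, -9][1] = 28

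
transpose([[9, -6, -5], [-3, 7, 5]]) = [[9, -3], [-6, 7], [-5, 5]]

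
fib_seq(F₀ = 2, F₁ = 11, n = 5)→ [2, 11, 13, 24, 37]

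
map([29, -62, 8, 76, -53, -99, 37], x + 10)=29+10=39, -62+10=-52, 8+10=18, 76+10=86, -53+10=-43, -99+10=-89, 37+10=47
= [39, -52, 18, 86, -43, -89, 47]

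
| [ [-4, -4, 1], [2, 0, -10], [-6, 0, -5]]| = -280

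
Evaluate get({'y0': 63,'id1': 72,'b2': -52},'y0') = 63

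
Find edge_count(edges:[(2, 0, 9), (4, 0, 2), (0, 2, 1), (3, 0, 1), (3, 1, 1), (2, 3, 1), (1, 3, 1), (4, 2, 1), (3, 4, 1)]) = 9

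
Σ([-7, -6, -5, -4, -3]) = (-7) + (-6) + (-5) + (-4) + (-3)
= -25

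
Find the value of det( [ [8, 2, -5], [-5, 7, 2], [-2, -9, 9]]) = 435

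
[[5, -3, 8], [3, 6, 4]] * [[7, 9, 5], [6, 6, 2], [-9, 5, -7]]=[[-55, 67, -37], [21, 83, -1]]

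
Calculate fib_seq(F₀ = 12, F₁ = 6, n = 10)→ [12, 6, 18, 24, 42, 66, 108, 174, 282, 456]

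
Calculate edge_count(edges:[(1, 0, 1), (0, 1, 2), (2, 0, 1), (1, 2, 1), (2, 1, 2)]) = 5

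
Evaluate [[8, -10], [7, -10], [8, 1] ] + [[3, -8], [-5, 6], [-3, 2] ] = [[11, -18], [2, -4], [5, 3]]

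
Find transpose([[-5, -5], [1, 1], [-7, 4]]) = [[-5, 1, -7], [-5, 1, 4]]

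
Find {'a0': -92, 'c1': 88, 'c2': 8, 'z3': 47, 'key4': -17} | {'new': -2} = {'a0': -92, 'c1': 88, 'c2': 8, 'z3': 47, 'key4': -17, 'new': -2}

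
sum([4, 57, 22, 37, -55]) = 65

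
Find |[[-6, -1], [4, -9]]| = (-6)*(-9) - (-1)*(4)
= 58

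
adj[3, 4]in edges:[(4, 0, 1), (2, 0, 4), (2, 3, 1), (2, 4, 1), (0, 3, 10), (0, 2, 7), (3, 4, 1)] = 1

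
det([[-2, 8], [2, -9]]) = 2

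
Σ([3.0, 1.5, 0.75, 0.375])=3.0 + 1.5 + 0.75 + 0.375
= 5.625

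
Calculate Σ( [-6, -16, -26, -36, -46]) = (-6) + (-16) + (-26) + (-36) + (-46)
= -130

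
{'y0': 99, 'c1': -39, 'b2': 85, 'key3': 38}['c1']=-39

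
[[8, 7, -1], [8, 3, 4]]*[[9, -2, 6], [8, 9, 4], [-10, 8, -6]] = [[138, 39, 82], [56, 43, 36]]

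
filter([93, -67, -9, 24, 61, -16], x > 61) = keep x where x > 61: 93✓, -67✗, -9✗, 24✗, 61✗, -16✗
= [93]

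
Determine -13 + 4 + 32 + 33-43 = 13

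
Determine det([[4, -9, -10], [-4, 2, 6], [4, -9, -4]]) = -168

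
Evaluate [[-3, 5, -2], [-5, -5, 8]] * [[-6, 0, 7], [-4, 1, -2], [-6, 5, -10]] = C[0][0] = (-3)*(-6) + (5)*(-4) + (-2)*(-6) = 10
C[0][1] = (-3)*(0) + (5)*(1) + (-2)*(5) = -5
C[0][2] = (-3)*(7) + (5)*(-2) + (-2)*(-10) = -11
C[1][0] = (-5)*(-6) + (-5)*(-4) + (8)*(-6) = 2
C[1][1] = (-5)*(0) + (-5)*(1) + (8)*(5) = 35
C[1][2] = (-5)*(7) + (-5)*(-2) + (8)*(-10) = -105
= [[10, -5, -11], [2, 35, -105]]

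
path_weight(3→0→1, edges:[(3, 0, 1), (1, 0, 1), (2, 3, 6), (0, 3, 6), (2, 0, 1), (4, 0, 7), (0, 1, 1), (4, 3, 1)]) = 2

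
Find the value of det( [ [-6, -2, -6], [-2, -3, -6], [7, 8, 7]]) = -136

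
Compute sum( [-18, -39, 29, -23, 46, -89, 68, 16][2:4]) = 6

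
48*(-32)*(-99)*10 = 1520640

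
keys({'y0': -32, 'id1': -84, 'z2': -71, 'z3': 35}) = ['y0', 'id1', 'z2', 'z3']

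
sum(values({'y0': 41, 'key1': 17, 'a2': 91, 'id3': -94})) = 55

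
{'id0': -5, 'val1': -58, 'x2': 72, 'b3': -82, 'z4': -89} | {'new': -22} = {'id0': -5, 'val1': -58, 'x2': 72, 'b3': -82, 'z4': -89, 'new': -22}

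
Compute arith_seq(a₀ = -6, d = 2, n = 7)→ [-6, -4, -2, 0, 2, 4, 6]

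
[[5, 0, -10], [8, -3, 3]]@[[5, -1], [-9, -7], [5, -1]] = C[0][0] = (5)*(5) + (0)*(-9) + (-10)*(5) = -25
C[0][1] = (5)*(-1) + (0)*(-7) + (-10)*(-1) = 5
C[1][0] = (8)*(5) + (-3)*(-9) + (3)*(5) = 82
C[1][1] = (8)*(-1) + (-3)*(-7) + (3)*(-1) = 10
= [[-25, 5], [82, 10]]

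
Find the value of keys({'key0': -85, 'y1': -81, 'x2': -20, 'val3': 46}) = ['key0', 'y1', 'x2', 'val3']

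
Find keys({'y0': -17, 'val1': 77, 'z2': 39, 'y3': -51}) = ['y0', 'val1', 'z2', 'y3']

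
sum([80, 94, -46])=128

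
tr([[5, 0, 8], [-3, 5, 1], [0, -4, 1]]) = diagonal: 5 + 5 + 1
= 11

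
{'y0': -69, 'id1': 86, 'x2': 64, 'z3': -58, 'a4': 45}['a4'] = 45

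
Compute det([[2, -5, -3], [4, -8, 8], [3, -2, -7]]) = -164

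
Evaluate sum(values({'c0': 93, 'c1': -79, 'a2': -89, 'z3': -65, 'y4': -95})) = 93 + (-79) + (-89) + (-65) + (-95)
= -235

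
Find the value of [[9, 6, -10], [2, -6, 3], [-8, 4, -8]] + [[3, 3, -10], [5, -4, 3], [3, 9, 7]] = [[12, 9, -20], [7, -10, 6], [-5, 13, -1]]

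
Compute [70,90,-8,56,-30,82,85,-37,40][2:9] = [-8, 56, -30, 82, 85, -37, 40]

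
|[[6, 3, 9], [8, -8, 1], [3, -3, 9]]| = -621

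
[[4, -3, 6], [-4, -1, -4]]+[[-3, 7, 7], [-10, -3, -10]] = [[1, 4, 13], [-14, -4, -14]]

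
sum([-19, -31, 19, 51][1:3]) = slice → [-31, 19]
(-31) + 19
= -12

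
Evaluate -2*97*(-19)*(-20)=-73720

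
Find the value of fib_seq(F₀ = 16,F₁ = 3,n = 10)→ [16, 3, 19, 22, 41, 63, 104, 167, 271, 438]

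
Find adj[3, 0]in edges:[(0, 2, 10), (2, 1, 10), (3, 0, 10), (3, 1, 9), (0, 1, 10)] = 10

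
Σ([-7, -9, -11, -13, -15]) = (-7) + (-9) + (-11) + (-13) + (-15)
= -55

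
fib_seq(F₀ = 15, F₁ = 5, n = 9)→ F_2 = F_1 + F_0 = 20
F_3 = F_2 + F_1 = 25
F_4 = F_3 + F_2 = 45
...
= [15, 5, 20, 25, 45, 70, 115, 185, 300]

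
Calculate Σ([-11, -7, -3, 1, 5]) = (-11) + (-7) + (-3) + 1 + 5
= -15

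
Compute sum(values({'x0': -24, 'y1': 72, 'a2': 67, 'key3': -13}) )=102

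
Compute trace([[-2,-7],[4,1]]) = -1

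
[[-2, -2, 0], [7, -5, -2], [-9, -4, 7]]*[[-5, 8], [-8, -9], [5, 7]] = C[0][0] = (-2)*(-5) + (-2)*(-8) + (0)*(5) = 26
C[0][1] = (-2)*(8) + (-2)*(-9) + (0)*(7) = 2
C[1][0] = (7)*(-5) + (-5)*(-8) + (-2)*(5) = -5
C[1][1] = (7)*(8) + (-5)*(-9) + (-2)*(7) = 87
C[2][0] = (-9)*(-5) + (-4)*(-8) + (7)*(5) = 112
C[2][1] = (-9)*(8) + (-4)*(-9) + (7)*(7) = 13
= [[26, 2], [-5, 87], [112, 13]]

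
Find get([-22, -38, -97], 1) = -38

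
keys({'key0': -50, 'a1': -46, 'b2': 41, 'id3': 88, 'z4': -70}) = ['key0', 'a1', 'b2', 'id3', 'z4']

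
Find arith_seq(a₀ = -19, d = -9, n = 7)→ [-19, -28, -37, -46, -55, -64, -73]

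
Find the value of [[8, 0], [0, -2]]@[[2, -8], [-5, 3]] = [[16, -64], [10, -6]]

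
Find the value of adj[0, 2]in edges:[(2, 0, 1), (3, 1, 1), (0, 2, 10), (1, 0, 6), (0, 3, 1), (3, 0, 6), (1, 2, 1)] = 10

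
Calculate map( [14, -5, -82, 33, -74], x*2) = 14*2=28, -5*2=-10, -82*2=-164, 33*2=66, -74*2=-148
= [28, -10, -164, 66, -148]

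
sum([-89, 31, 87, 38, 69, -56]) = 80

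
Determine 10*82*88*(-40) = -2886400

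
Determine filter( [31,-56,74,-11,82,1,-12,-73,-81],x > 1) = keep x where x > 1: 31✓, -56✗, 74✓, -11✗, 82✓, 1✗, -12✗, -73✗, -81✗
= [31, 74, 82]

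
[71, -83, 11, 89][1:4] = [-83, 11, 89]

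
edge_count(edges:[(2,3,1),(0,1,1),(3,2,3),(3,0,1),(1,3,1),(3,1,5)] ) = 6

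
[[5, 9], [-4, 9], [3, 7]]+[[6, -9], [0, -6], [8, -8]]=[[11, 0], [-4, 3], [11, -1]]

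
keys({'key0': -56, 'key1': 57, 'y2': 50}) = ['key0', 'key1', 'y2']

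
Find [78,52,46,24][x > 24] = keep x where x > 24: 78✓, 52✓, 46✓, 24✗
= [78, 52, 46]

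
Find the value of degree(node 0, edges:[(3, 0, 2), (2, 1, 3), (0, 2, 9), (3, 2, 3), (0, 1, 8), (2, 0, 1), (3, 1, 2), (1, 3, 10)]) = 4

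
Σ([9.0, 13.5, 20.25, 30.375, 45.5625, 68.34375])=9.0 + 13.5 + 20.25 + 30.375 + 45.5625 + 68.34375
= 187.03125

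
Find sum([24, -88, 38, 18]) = -8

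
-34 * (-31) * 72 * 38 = 2883744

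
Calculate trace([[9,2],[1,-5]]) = diagonal: 9 + (-5)
= 4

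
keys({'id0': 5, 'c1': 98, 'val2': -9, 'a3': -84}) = ['id0', 'c1', 'val2', 'a3']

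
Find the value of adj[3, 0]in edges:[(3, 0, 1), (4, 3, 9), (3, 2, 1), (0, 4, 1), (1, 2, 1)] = 1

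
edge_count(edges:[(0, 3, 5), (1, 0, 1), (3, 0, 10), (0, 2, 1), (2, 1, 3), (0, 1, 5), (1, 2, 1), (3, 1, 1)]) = 8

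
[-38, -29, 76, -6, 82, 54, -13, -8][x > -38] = keep x where x > -38: -38✗, -29✓, 76✓, -6✓, 82✓, 54✓, -13✓, -8✓
= [-29, 76, -6, 82, 54, -13, -8]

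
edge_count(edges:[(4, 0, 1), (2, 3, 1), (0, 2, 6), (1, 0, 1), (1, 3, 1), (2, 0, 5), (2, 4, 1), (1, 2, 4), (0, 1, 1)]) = 9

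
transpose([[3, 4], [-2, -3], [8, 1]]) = [[3, -2, 8], [4, -3, 1]]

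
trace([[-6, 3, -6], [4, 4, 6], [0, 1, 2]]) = 0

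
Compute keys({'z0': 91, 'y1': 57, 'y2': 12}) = ['z0', 'y1', 'y2']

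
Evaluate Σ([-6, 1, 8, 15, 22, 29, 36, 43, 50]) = 198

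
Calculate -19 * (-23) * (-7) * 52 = -159068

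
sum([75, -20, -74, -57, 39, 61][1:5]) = -112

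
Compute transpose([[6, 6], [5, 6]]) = [[6, 5], [6, 6]]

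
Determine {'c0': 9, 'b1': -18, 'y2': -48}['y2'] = -48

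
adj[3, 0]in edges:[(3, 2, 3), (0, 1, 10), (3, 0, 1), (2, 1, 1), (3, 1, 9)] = 1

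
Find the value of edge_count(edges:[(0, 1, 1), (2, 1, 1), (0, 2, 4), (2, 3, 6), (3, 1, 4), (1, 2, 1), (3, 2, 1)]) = 7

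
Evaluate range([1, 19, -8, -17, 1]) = 36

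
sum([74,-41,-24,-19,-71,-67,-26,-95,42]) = 74 + (-41) + (-24) + (-19) + (-71) + (-67) + (-26) + (-95) + 42
= -227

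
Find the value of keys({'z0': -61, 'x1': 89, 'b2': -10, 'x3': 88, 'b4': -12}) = ['z0', 'x1', 'b2', 'x3', 'b4']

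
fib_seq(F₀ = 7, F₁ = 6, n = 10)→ [7, 6, 13, 19, 32, 51, 83, 134, 217, 351]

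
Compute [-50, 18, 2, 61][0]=-50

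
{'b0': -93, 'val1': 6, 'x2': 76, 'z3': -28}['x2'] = 76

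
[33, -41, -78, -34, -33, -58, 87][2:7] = [-78, -34, -33, -58, 87]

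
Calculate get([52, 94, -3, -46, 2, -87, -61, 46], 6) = -61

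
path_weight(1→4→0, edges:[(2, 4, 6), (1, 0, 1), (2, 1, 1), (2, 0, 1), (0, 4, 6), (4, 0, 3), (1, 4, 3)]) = w(1→4)=3 + w(4→0)=3
= 6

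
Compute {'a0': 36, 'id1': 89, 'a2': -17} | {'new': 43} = {'a0': 36, 'id1': 89, 'a2': -17, 'new': 43}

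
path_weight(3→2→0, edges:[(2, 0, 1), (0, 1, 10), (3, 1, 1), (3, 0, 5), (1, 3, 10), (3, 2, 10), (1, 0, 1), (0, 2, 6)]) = w(3→2)=10 + w(2→0)=1
= 11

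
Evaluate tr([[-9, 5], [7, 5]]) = -4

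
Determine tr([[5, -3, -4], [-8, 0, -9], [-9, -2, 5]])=10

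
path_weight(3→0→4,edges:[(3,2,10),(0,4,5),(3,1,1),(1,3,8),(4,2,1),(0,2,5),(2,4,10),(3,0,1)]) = 6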